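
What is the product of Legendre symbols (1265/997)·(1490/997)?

By multiplicativity, (1265·1490/997) = (1265/997)·(1490/997).
First factor (1265/997):
(1265/997)
  = (268/997)    [1265 ≡ 268 mod 997]
  = (67/997)    [997 ≡ 5 mod 8 ⇒ (2/997)^2 = +1]
  = (997/67)    [QR: 997 ≡ 1 mod 4, sign kept]
  = (59/67)    [997 ≡ 59 mod 67]
  = -(67/59)    [QR: both ≡ 3 mod 4, sign flips]
  = -(8/59)    [67 ≡ 8 mod 59]
  = (1/59)    [59 ≡ 3 mod 8 ⇒ (2/59)^3 = -1]
  = 1    [(1/59) = 1]
Second factor (1490/997):
(1490/997)
  = (493/997)    [1490 ≡ 493 mod 997]
  = (997/493)    [QR: 493 ≡ 1 mod 4, sign kept]
  = (11/493)    [997 ≡ 11 mod 493]
  = (493/11)    [QR: 493 ≡ 1 mod 4, sign kept]
  = (9/11)    [493 ≡ 9 mod 11]
  = (11/9)    [QR: 9 ≡ 1 mod 4, sign kept]
  = (2/9)    [11 ≡ 2 mod 9]
  = (1/9)    [9 ≡ 1 mod 8 ⇒ (2/9) = +1]
  = 1    [(1/9) = 1]
Product: (1)·(1) = 1.

1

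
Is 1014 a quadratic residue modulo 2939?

no

(1014/2939)
  = -(507/2939)    [2939 ≡ 3 mod 8 ⇒ (2/2939) = -1]
  = (2939/507)    [QR: both ≡ 3 mod 4, sign flips]
  = (404/507)    [2939 ≡ 404 mod 507]
  = (101/507)    [507 ≡ 3 mod 8 ⇒ (2/507)^2 = +1]
  = (507/101)    [QR: 101 ≡ 1 mod 4, sign kept]
  = (2/101)    [507 ≡ 2 mod 101]
  = -(1/101)    [101 ≡ 5 mod 8 ⇒ (2/101) = -1]
  = -1    [(1/101) = 1]
The Legendre symbol is -1, so x^2 ≡ 1014 (mod 2939) has no solution.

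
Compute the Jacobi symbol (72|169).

Factor out 2: 72 = 2^3·9. Since 169 ≡ 1 (mod 8), (2|169) = +1, and (2|169)^3 = +1. Now have (9|169).
9 ≡ 1 (mod 4), so quadratic reciprocity gives (9|169) = (169|9). Reduce: 169 ≡ 7 (mod 9). Now have (7|9).
9 ≡ 1 (mod 4), so quadratic reciprocity gives (7|9) = (9|7). Reduce: 9 ≡ 2 (mod 7). Now have (2|7).
Factor out 2: 2 = 2. Since 7 ≡ 7 (mod 8), (2|7) = +1. Now have (1|7).
(1|7) = 1. Collecting the sign factors: 1.

1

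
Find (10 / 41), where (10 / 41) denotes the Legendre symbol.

1

Factor out 2: 10 = 2·5. Since 41 ≡ 1 (mod 8), (2 / 41) = +1. Now have (5 / 41).
5 ≡ 1 (mod 4), so quadratic reciprocity gives (5 / 41) = (41 / 5). Reduce: 41 ≡ 1 (mod 5). Now have (1 / 5).
(1 / 5) = 1. Collecting the sign factors: 1.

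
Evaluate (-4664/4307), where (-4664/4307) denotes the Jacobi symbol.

-1

Pull out -1: (-4664/4307) = (-1/4307)·(4664/4307). Since 4307 ≡ 3 (mod 4), (-1/4307) = -1. Now have -(4664/4307).
Reduce the numerator: 4664 ≡ 357 (mod 4307), so (4664/4307) = (357/4307).
357 ≡ 1 (mod 4), so quadratic reciprocity gives (357/4307) = (4307/357). Reduce: 4307 ≡ 23 (mod 357). Now have -(23/357).
357 ≡ 1 (mod 4), so quadratic reciprocity gives (23/357) = (357/23). Reduce: 357 ≡ 12 (mod 23). Now have -(12/23).
Factor out 2: 12 = 2^2·3. Since 23 ≡ 7 (mod 8), (2/23) = +1, and (2/23)^2 = +1. Now have -(3/23).
Both 3 ≡ 3 and 23 ≡ 3 (mod 4), so reciprocity gives (3/23) = -(23/3). Reduce: 23 ≡ 2 (mod 3). Now have (2/3).
Factor out 2: 2 = 2. Since 3 ≡ 3 (mod 8), (2/3) = -1. Now have -(1/3).
(1/3) = 1. Collecting the sign factors: -1.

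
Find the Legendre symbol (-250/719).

Pull out -1: (-250/719) = (-1/719)·(250/719). Since 719 ≡ 3 (mod 4), (-1/719) = -1. Now have -(250/719).
Factor out 2: 250 = 2·125. Since 719 ≡ 7 (mod 8), (2/719) = +1. Now have -(125/719).
125 ≡ 1 (mod 4), so quadratic reciprocity gives (125/719) = (719/125). Reduce: 719 ≡ 94 (mod 125). Now have -(94/125).
Factor out 2: 94 = 2·47. Since 125 ≡ 5 (mod 8), (2/125) = -1. Now have (47/125).
125 ≡ 1 (mod 4), so quadratic reciprocity gives (47/125) = (125/47). Reduce: 125 ≡ 31 (mod 47). Now have (31/47).
Both 31 ≡ 3 and 47 ≡ 3 (mod 4), so reciprocity gives (31/47) = -(47/31). Reduce: 47 ≡ 16 (mod 31). Now have -(16/31).
Factor out 2: 16 = 2^4. Since 31 ≡ 7 (mod 8), (2/31) = +1, and (2/31)^4 = +1. Now have -(1/31).
(1/31) = 1. Collecting the sign factors: -1.

-1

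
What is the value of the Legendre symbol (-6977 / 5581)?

(-6977 / 5581)
  = (4185 / 5581)    [-6977 ≡ 4185 mod 5581]
  = (5581 / 4185)    [QR: 4185 ≡ 1 mod 4, sign kept]
  = (1396 / 4185)    [5581 ≡ 1396 mod 4185]
  = (349 / 4185)    [4185 ≡ 1 mod 8 ⇒ (2 / 4185)^2 = +1]
  = (4185 / 349)    [QR: 349 ≡ 1 mod 4, sign kept]
  = (346 / 349)    [4185 ≡ 346 mod 349]
  = -(173 / 349)    [349 ≡ 5 mod 8 ⇒ (2 / 349) = -1]
  = -(349 / 173)    [QR: 173 ≡ 1 mod 4, sign kept]
  = -(3 / 173)    [349 ≡ 3 mod 173]
  = -(173 / 3)    [QR: 173 ≡ 1 mod 4, sign kept]
  = -(2 / 3)    [173 ≡ 2 mod 3]
  = (1 / 3)    [3 ≡ 3 mod 8 ⇒ (2 / 3) = -1]
  = 1    [(1 / 3) = 1]

1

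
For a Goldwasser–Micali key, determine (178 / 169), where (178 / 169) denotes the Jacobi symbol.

1

Reduce the numerator: 178 ≡ 9 (mod 169), so (178 / 169) = (9 / 169).
9 ≡ 1 (mod 4), so quadratic reciprocity gives (9 / 169) = (169 / 9). Reduce: 169 ≡ 7 (mod 9). Now have (7 / 9).
9 ≡ 1 (mod 4), so quadratic reciprocity gives (7 / 9) = (9 / 7). Reduce: 9 ≡ 2 (mod 7). Now have (2 / 7).
Factor out 2: 2 = 2. Since 7 ≡ 7 (mod 8), (2 / 7) = +1. Now have (1 / 7).
(1 / 7) = 1. Collecting the sign factors: 1.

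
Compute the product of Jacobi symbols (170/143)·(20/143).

-1

By multiplicativity, (170·20/143) = (170/143)·(20/143).
First factor (170/143):
Reduce the numerator: 170 ≡ 27 (mod 143), so (170/143) = (27/143).
Both 27 ≡ 3 and 143 ≡ 3 (mod 4), so reciprocity gives (27/143) = -(143/27). Reduce: 143 ≡ 8 (mod 27). Now have -(8/27).
Factor out 2: 8 = 2^3. Since 27 ≡ 3 (mod 8), (2/27) = -1, and (2/27)^3 = -1. Now have (1/27).
(1/27) = 1. Collecting the sign factors: 1.
Second factor (20/143):
Factor out 2: 20 = 2^2·5. Since 143 ≡ 7 (mod 8), (2/143) = +1, and (2/143)^2 = +1. Now have (5/143).
5 ≡ 1 (mod 4), so quadratic reciprocity gives (5/143) = (143/5). Reduce: 143 ≡ 3 (mod 5). Now have (3/5).
5 ≡ 1 (mod 4), so quadratic reciprocity gives (3/5) = (5/3). Reduce: 5 ≡ 2 (mod 3). Now have (2/3).
Factor out 2: 2 = 2. Since 3 ≡ 3 (mod 8), (2/3) = -1. Now have -(1/3).
(1/3) = 1. Collecting the sign factors: -1.
Product: (1)·(-1) = -1.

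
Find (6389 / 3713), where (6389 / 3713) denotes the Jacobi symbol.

Reduce the numerator: 6389 ≡ 2676 (mod 3713), so (6389 / 3713) = (2676 / 3713).
Factor out 2: 2676 = 2^2·669. Since 3713 ≡ 1 (mod 8), (2 / 3713) = +1, and (2 / 3713)^2 = +1. Now have (669 / 3713).
669 ≡ 1 (mod 4), so quadratic reciprocity gives (669 / 3713) = (3713 / 669). Reduce: 3713 ≡ 368 (mod 669). Now have (368 / 669).
Factor out 2: 368 = 2^4·23. Since 669 ≡ 5 (mod 8), (2 / 669) = -1, and (2 / 669)^4 = +1. Now have (23 / 669).
669 ≡ 1 (mod 4), so quadratic reciprocity gives (23 / 669) = (669 / 23). Reduce: 669 ≡ 2 (mod 23). Now have (2 / 23).
Factor out 2: 2 = 2. Since 23 ≡ 7 (mod 8), (2 / 23) = +1. Now have (1 / 23).
(1 / 23) = 1. Collecting the sign factors: 1.

1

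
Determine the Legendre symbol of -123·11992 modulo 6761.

By multiplicativity, (-123·11992 / 6761) = (-123 / 6761)·(11992 / 6761).
First factor (-123 / 6761):
(-123 / 6761)
  = (123 / 6761)    [6761 ≡ 1 mod 4 ⇒ (-1 / 6761) = +1]
  = (6761 / 123)    [QR: 6761 ≡ 1 mod 4, sign kept]
  = (119 / 123)    [6761 ≡ 119 mod 123]
  = -(123 / 119)    [QR: both ≡ 3 mod 4, sign flips]
  = -(4 / 119)    [123 ≡ 4 mod 119]
  = -(1 / 119)    [119 ≡ 7 mod 8 ⇒ (2 / 119)^2 = +1]
  = -1    [(1 / 119) = 1]
Second factor (11992 / 6761):
(11992 / 6761)
  = (5231 / 6761)    [11992 ≡ 5231 mod 6761]
  = (6761 / 5231)    [QR: 6761 ≡ 1 mod 4, sign kept]
  = (1530 / 5231)    [6761 ≡ 1530 mod 5231]
  = (765 / 5231)    [5231 ≡ 7 mod 8 ⇒ (2 / 5231) = +1]
  = (5231 / 765)    [QR: 765 ≡ 1 mod 4, sign kept]
  = (641 / 765)    [5231 ≡ 641 mod 765]
  = (765 / 641)    [QR: 641 ≡ 1 mod 4, sign kept]
  = (124 / 641)    [765 ≡ 124 mod 641]
  = (31 / 641)    [641 ≡ 1 mod 8 ⇒ (2 / 641)^2 = +1]
  = (641 / 31)    [QR: 641 ≡ 1 mod 4, sign kept]
  = (21 / 31)    [641 ≡ 21 mod 31]
  = (31 / 21)    [QR: 21 ≡ 1 mod 4, sign kept]
  = (10 / 21)    [31 ≡ 10 mod 21]
  = -(5 / 21)    [21 ≡ 5 mod 8 ⇒ (2 / 21) = -1]
  = -(21 / 5)    [QR: 5 ≡ 1 mod 4, sign kept]
  = -(1 / 5)    [21 ≡ 1 mod 5]
  = -1    [(1 / 5) = 1]
Product: (-1)·(-1) = 1.

1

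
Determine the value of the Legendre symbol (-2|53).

Pull out -1: (-2|53) = (-1|53)·(2|53). Since 53 ≡ 1 (mod 4), (-1|53) = +1. Now have (2|53).
Factor out 2: 2 = 2. Since 53 ≡ 5 (mod 8), (2|53) = -1. Now have -(1|53).
(1|53) = 1. Collecting the sign factors: -1.

-1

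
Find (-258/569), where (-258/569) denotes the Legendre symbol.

-1

Reduce the numerator: -258 ≡ 311 (mod 569), so (-258/569) = (311/569).
569 ≡ 1 (mod 4), so quadratic reciprocity gives (311/569) = (569/311). Reduce: 569 ≡ 258 (mod 311). Now have (258/311).
Factor out 2: 258 = 2·129. Since 311 ≡ 7 (mod 8), (2/311) = +1. Now have (129/311).
129 ≡ 1 (mod 4), so quadratic reciprocity gives (129/311) = (311/129). Reduce: 311 ≡ 53 (mod 129). Now have (53/129).
53 ≡ 1 (mod 4), so quadratic reciprocity gives (53/129) = (129/53). Reduce: 129 ≡ 23 (mod 53). Now have (23/53).
53 ≡ 1 (mod 4), so quadratic reciprocity gives (23/53) = (53/23). Reduce: 53 ≡ 7 (mod 23). Now have (7/23).
Both 7 ≡ 3 and 23 ≡ 3 (mod 4), so reciprocity gives (7/23) = -(23/7). Reduce: 23 ≡ 2 (mod 7). Now have -(2/7).
Factor out 2: 2 = 2. Since 7 ≡ 7 (mod 8), (2/7) = +1. Now have -(1/7).
(1/7) = 1. Collecting the sign factors: -1.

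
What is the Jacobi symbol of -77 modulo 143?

(-77|143)
  = -(77|143)    [143 ≡ 3 mod 4 ⇒ (-1|143) = -1]
  = -(143|77)    [QR: 77 ≡ 1 mod 4, sign kept]
  = -(66|77)    [143 ≡ 66 mod 77]
  = (33|77)    [77 ≡ 5 mod 8 ⇒ (2|77) = -1]
  = (77|33)    [QR: 33 ≡ 1 mod 4, sign kept]
  = (11|33)    [77 ≡ 11 mod 33]
  = (33|11)    [QR: 33 ≡ 1 mod 4, sign kept]
  = (0|11)    [33 ≡ 0 mod 11]
  = 0    [numerator 0, gcd > 1]

0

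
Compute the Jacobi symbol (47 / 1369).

1

1369 ≡ 1 (mod 4), so quadratic reciprocity gives (47 / 1369) = (1369 / 47). Reduce: 1369 ≡ 6 (mod 47). Now have (6 / 47).
Factor out 2: 6 = 2·3. Since 47 ≡ 7 (mod 8), (2 / 47) = +1. Now have (3 / 47).
Both 3 ≡ 3 and 47 ≡ 3 (mod 4), so reciprocity gives (3 / 47) = -(47 / 3). Reduce: 47 ≡ 2 (mod 3). Now have -(2 / 3).
Factor out 2: 2 = 2. Since 3 ≡ 3 (mod 8), (2 / 3) = -1. Now have (1 / 3).
(1 / 3) = 1. Collecting the sign factors: 1.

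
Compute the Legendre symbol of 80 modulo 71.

(80/71)
  = (9/71)    [80 ≡ 9 mod 71]
  = (71/9)    [QR: 9 ≡ 1 mod 4, sign kept]
  = (8/9)    [71 ≡ 8 mod 9]
  = (1/9)    [9 ≡ 1 mod 8 ⇒ (2/9)^3 = +1]
  = 1    [(1/9) = 1]

1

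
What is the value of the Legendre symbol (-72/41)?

(-72/41)
  = (72/41)    [41 ≡ 1 mod 4 ⇒ (-1/41) = +1]
  = (31/41)    [72 ≡ 31 mod 41]
  = (41/31)    [QR: 41 ≡ 1 mod 4, sign kept]
  = (10/31)    [41 ≡ 10 mod 31]
  = (5/31)    [31 ≡ 7 mod 8 ⇒ (2/31) = +1]
  = (31/5)    [QR: 5 ≡ 1 mod 4, sign kept]
  = (1/5)    [31 ≡ 1 mod 5]
  = 1    [(1/5) = 1]

1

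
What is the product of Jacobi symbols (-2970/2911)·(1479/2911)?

By multiplicativity, (-2970·1479/2911) = (-2970/2911)·(1479/2911).
First factor (-2970/2911):
Pull out -1: (-2970/2911) = (-1/2911)·(2970/2911). Since 2911 ≡ 3 (mod 4), (-1/2911) = -1. Now have -(2970/2911).
Reduce the numerator: 2970 ≡ 59 (mod 2911), so (2970/2911) = (59/2911).
Both 59 ≡ 3 and 2911 ≡ 3 (mod 4), so reciprocity gives (59/2911) = -(2911/59). Reduce: 2911 ≡ 20 (mod 59). Now have (20/59).
Factor out 2: 20 = 2^2·5. Since 59 ≡ 3 (mod 8), (2/59) = -1, and (2/59)^2 = +1. Now have (5/59).
5 ≡ 1 (mod 4), so quadratic reciprocity gives (5/59) = (59/5). Reduce: 59 ≡ 4 (mod 5). Now have (4/5).
Factor out 2: 4 = 2^2. Since 5 ≡ 5 (mod 8), (2/5) = -1, and (2/5)^2 = +1. Now have (1/5).
(1/5) = 1. Collecting the sign factors: 1.
Second factor (1479/2911):
Both 1479 ≡ 3 and 2911 ≡ 3 (mod 4), so reciprocity gives (1479/2911) = -(2911/1479). Reduce: 2911 ≡ 1432 (mod 1479). Now have -(1432/1479).
Factor out 2: 1432 = 2^3·179. Since 1479 ≡ 7 (mod 8), (2/1479) = +1, and (2/1479)^3 = +1. Now have -(179/1479).
Both 179 ≡ 3 and 1479 ≡ 3 (mod 4), so reciprocity gives (179/1479) = -(1479/179). Reduce: 1479 ≡ 47 (mod 179). Now have (47/179).
Both 47 ≡ 3 and 179 ≡ 3 (mod 4), so reciprocity gives (47/179) = -(179/47). Reduce: 179 ≡ 38 (mod 47). Now have -(38/47).
Factor out 2: 38 = 2·19. Since 47 ≡ 7 (mod 8), (2/47) = +1. Now have -(19/47).
Both 19 ≡ 3 and 47 ≡ 3 (mod 4), so reciprocity gives (19/47) = -(47/19). Reduce: 47 ≡ 9 (mod 19). Now have (9/19).
9 ≡ 1 (mod 4), so quadratic reciprocity gives (9/19) = (19/9). Reduce: 19 ≡ 1 (mod 9). Now have (1/9).
(1/9) = 1. Collecting the sign factors: 1.
Product: (1)·(1) = 1.

1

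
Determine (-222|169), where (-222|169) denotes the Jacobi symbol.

Reduce the numerator: -222 ≡ 116 (mod 169), so (-222|169) = (116|169).
Factor out 2: 116 = 2^2·29. Since 169 ≡ 1 (mod 8), (2|169) = +1, and (2|169)^2 = +1. Now have (29|169).
29 ≡ 1 (mod 4), so quadratic reciprocity gives (29|169) = (169|29). Reduce: 169 ≡ 24 (mod 29). Now have (24|29).
Factor out 2: 24 = 2^3·3. Since 29 ≡ 5 (mod 8), (2|29) = -1, and (2|29)^3 = -1. Now have -(3|29).
29 ≡ 1 (mod 4), so quadratic reciprocity gives (3|29) = (29|3). Reduce: 29 ≡ 2 (mod 3). Now have -(2|3).
Factor out 2: 2 = 2. Since 3 ≡ 3 (mod 8), (2|3) = -1. Now have (1|3).
(1|3) = 1. Collecting the sign factors: 1.

1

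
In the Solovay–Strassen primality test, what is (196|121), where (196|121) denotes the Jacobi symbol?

(196|121)
  = (75|121)    [196 ≡ 75 mod 121]
  = (121|75)    [QR: 121 ≡ 1 mod 4, sign kept]
  = (46|75)    [121 ≡ 46 mod 75]
  = -(23|75)    [75 ≡ 3 mod 8 ⇒ (2|75) = -1]
  = (75|23)    [QR: both ≡ 3 mod 4, sign flips]
  = (6|23)    [75 ≡ 6 mod 23]
  = (3|23)    [23 ≡ 7 mod 8 ⇒ (2|23) = +1]
  = -(23|3)    [QR: both ≡ 3 mod 4, sign flips]
  = -(2|3)    [23 ≡ 2 mod 3]
  = (1|3)    [3 ≡ 3 mod 8 ⇒ (2|3) = -1]
  = 1    [(1|3) = 1]

1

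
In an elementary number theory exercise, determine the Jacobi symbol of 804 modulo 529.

Reduce the numerator: 804 ≡ 275 (mod 529), so (804/529) = (275/529).
529 ≡ 1 (mod 4), so quadratic reciprocity gives (275/529) = (529/275). Reduce: 529 ≡ 254 (mod 275). Now have (254/275).
Factor out 2: 254 = 2·127. Since 275 ≡ 3 (mod 8), (2/275) = -1. Now have -(127/275).
Both 127 ≡ 3 and 275 ≡ 3 (mod 4), so reciprocity gives (127/275) = -(275/127). Reduce: 275 ≡ 21 (mod 127). Now have (21/127).
21 ≡ 1 (mod 4), so quadratic reciprocity gives (21/127) = (127/21). Reduce: 127 ≡ 1 (mod 21). Now have (1/21).
(1/21) = 1. Collecting the sign factors: 1.

1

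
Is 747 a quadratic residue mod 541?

no

Reduce the numerator: 747 ≡ 206 (mod 541), so (747|541) = (206|541).
Factor out 2: 206 = 2·103. Since 541 ≡ 5 (mod 8), (2|541) = -1. Now have -(103|541).
541 ≡ 1 (mod 4), so quadratic reciprocity gives (103|541) = (541|103). Reduce: 541 ≡ 26 (mod 103). Now have -(26|103).
Factor out 2: 26 = 2·13. Since 103 ≡ 7 (mod 8), (2|103) = +1. Now have -(13|103).
13 ≡ 1 (mod 4), so quadratic reciprocity gives (13|103) = (103|13). Reduce: 103 ≡ 12 (mod 13). Now have -(12|13).
Factor out 2: 12 = 2^2·3. Since 13 ≡ 5 (mod 8), (2|13) = -1, and (2|13)^2 = +1. Now have -(3|13).
13 ≡ 1 (mod 4), so quadratic reciprocity gives (3|13) = (13|3). Reduce: 13 ≡ 1 (mod 3). Now have -(1|3).
(1|3) = 1. Collecting the sign factors: -1.
(747|541) = -1, and 541 is prime, so 747 is not a quadratic residue mod 541.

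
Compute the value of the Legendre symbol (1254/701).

(1254/701)
  = (553/701)    [1254 ≡ 553 mod 701]
  = (701/553)    [QR: 553 ≡ 1 mod 4, sign kept]
  = (148/553)    [701 ≡ 148 mod 553]
  = (37/553)    [553 ≡ 1 mod 8 ⇒ (2/553)^2 = +1]
  = (553/37)    [QR: 37 ≡ 1 mod 4, sign kept]
  = (35/37)    [553 ≡ 35 mod 37]
  = (37/35)    [QR: 37 ≡ 1 mod 4, sign kept]
  = (2/35)    [37 ≡ 2 mod 35]
  = -(1/35)    [35 ≡ 3 mod 8 ⇒ (2/35) = -1]
  = -1    [(1/35) = 1]

-1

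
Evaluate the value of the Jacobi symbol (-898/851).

Pull out -1: (-898/851) = (-1/851)·(898/851). Since 851 ≡ 3 (mod 4), (-1/851) = -1. Now have -(898/851).
Reduce the numerator: 898 ≡ 47 (mod 851), so (898/851) = (47/851).
Both 47 ≡ 3 and 851 ≡ 3 (mod 4), so reciprocity gives (47/851) = -(851/47). Reduce: 851 ≡ 5 (mod 47). Now have (5/47).
5 ≡ 1 (mod 4), so quadratic reciprocity gives (5/47) = (47/5). Reduce: 47 ≡ 2 (mod 5). Now have (2/5).
Factor out 2: 2 = 2. Since 5 ≡ 5 (mod 8), (2/5) = -1. Now have -(1/5).
(1/5) = 1. Collecting the sign factors: -1.

-1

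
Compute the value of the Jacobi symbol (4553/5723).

(4553/5723)
  = (5723/4553)    [QR: 4553 ≡ 1 mod 4, sign kept]
  = (1170/4553)    [5723 ≡ 1170 mod 4553]
  = (585/4553)    [4553 ≡ 1 mod 8 ⇒ (2/4553) = +1]
  = (4553/585)    [QR: 585 ≡ 1 mod 4, sign kept]
  = (458/585)    [4553 ≡ 458 mod 585]
  = (229/585)    [585 ≡ 1 mod 8 ⇒ (2/585) = +1]
  = (585/229)    [QR: 229 ≡ 1 mod 4, sign kept]
  = (127/229)    [585 ≡ 127 mod 229]
  = (229/127)    [QR: 229 ≡ 1 mod 4, sign kept]
  = (102/127)    [229 ≡ 102 mod 127]
  = (51/127)    [127 ≡ 7 mod 8 ⇒ (2/127) = +1]
  = -(127/51)    [QR: both ≡ 3 mod 4, sign flips]
  = -(25/51)    [127 ≡ 25 mod 51]
  = -(51/25)    [QR: 25 ≡ 1 mod 4, sign kept]
  = -(1/25)    [51 ≡ 1 mod 25]
  = -1    [(1/25) = 1]

-1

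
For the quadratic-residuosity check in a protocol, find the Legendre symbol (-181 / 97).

-1

Pull out -1: (-181 / 97) = (-1 / 97)·(181 / 97). Since 97 ≡ 1 (mod 4), (-1 / 97) = +1. Now have (181 / 97).
Reduce the numerator: 181 ≡ 84 (mod 97), so (181 / 97) = (84 / 97).
Factor out 2: 84 = 2^2·21. Since 97 ≡ 1 (mod 8), (2 / 97) = +1, and (2 / 97)^2 = +1. Now have (21 / 97).
21 ≡ 1 (mod 4), so quadratic reciprocity gives (21 / 97) = (97 / 21). Reduce: 97 ≡ 13 (mod 21). Now have (13 / 21).
13 ≡ 1 (mod 4), so quadratic reciprocity gives (13 / 21) = (21 / 13). Reduce: 21 ≡ 8 (mod 13). Now have (8 / 13).
Factor out 2: 8 = 2^3. Since 13 ≡ 5 (mod 8), (2 / 13) = -1, and (2 / 13)^3 = -1. Now have -(1 / 13).
(1 / 13) = 1. Collecting the sign factors: -1.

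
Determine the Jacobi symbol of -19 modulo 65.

-1

Pull out -1: (-19 / 65) = (-1 / 65)·(19 / 65). Since 65 ≡ 1 (mod 4), (-1 / 65) = +1. Now have (19 / 65).
65 ≡ 1 (mod 4), so quadratic reciprocity gives (19 / 65) = (65 / 19). Reduce: 65 ≡ 8 (mod 19). Now have (8 / 19).
Factor out 2: 8 = 2^3. Since 19 ≡ 3 (mod 8), (2 / 19) = -1, and (2 / 19)^3 = -1. Now have -(1 / 19).
(1 / 19) = 1. Collecting the sign factors: -1.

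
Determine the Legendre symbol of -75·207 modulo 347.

By multiplicativity, (-75·207 / 347) = (-75 / 347)·(207 / 347).
First factor (-75 / 347):
(-75 / 347)
  = (272 / 347)    [-75 ≡ 272 mod 347]
  = (17 / 347)    [347 ≡ 3 mod 8 ⇒ (2 / 347)^4 = +1]
  = (347 / 17)    [QR: 17 ≡ 1 mod 4, sign kept]
  = (7 / 17)    [347 ≡ 7 mod 17]
  = (17 / 7)    [QR: 17 ≡ 1 mod 4, sign kept]
  = (3 / 7)    [17 ≡ 3 mod 7]
  = -(7 / 3)    [QR: both ≡ 3 mod 4, sign flips]
  = -(1 / 3)    [7 ≡ 1 mod 3]
  = -1    [(1 / 3) = 1]
Second factor (207 / 347):
(207 / 347)
  = -(347 / 207)    [QR: both ≡ 3 mod 4, sign flips]
  = -(140 / 207)    [347 ≡ 140 mod 207]
  = -(35 / 207)    [207 ≡ 7 mod 8 ⇒ (2 / 207)^2 = +1]
  = (207 / 35)    [QR: both ≡ 3 mod 4, sign flips]
  = (32 / 35)    [207 ≡ 32 mod 35]
  = -(1 / 35)    [35 ≡ 3 mod 8 ⇒ (2 / 35)^5 = -1]
  = -1    [(1 / 35) = 1]
Product: (-1)·(-1) = 1.

1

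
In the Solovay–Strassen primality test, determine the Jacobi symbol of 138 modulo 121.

1

Reduce the numerator: 138 ≡ 17 (mod 121), so (138|121) = (17|121).
17 ≡ 1 (mod 4), so quadratic reciprocity gives (17|121) = (121|17). Reduce: 121 ≡ 2 (mod 17). Now have (2|17).
Factor out 2: 2 = 2. Since 17 ≡ 1 (mod 8), (2|17) = +1. Now have (1|17).
(1|17) = 1. Collecting the sign factors: 1.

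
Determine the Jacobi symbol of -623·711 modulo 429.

By multiplicativity, (-623·711/429) = (-623/429)·(711/429).
First factor (-623/429):
Pull out -1: (-623/429) = (-1/429)·(623/429). Since 429 ≡ 1 (mod 4), (-1/429) = +1. Now have (623/429).
Reduce the numerator: 623 ≡ 194 (mod 429), so (623/429) = (194/429).
Factor out 2: 194 = 2·97. Since 429 ≡ 5 (mod 8), (2/429) = -1. Now have -(97/429).
97 ≡ 1 (mod 4), so quadratic reciprocity gives (97/429) = (429/97). Reduce: 429 ≡ 41 (mod 97). Now have -(41/97).
41 ≡ 1 (mod 4), so quadratic reciprocity gives (41/97) = (97/41). Reduce: 97 ≡ 15 (mod 41). Now have -(15/41).
41 ≡ 1 (mod 4), so quadratic reciprocity gives (15/41) = (41/15). Reduce: 41 ≡ 11 (mod 15). Now have -(11/15).
Both 11 ≡ 3 and 15 ≡ 3 (mod 4), so reciprocity gives (11/15) = -(15/11). Reduce: 15 ≡ 4 (mod 11). Now have (4/11).
Factor out 2: 4 = 2^2. Since 11 ≡ 3 (mod 8), (2/11) = -1, and (2/11)^2 = +1. Now have (1/11).
(1/11) = 1. Collecting the sign factors: 1.
Second factor (711/429):
Reduce the numerator: 711 ≡ 282 (mod 429), so (711/429) = (282/429).
Factor out 2: 282 = 2·141. Since 429 ≡ 5 (mod 8), (2/429) = -1. Now have -(141/429).
141 ≡ 1 (mod 4), so quadratic reciprocity gives (141/429) = (429/141). Reduce: 429 ≡ 6 (mod 141). Now have -(6/141).
Factor out 2: 6 = 2·3. Since 141 ≡ 5 (mod 8), (2/141) = -1. Now have (3/141).
141 ≡ 1 (mod 4), so quadratic reciprocity gives (3/141) = (141/3). Reduce: 141 ≡ 0 (mod 3). Now have (0/3).
The numerator is now 0 with denominator 3 > 1: the symbol is 0.
Product: (1)·(0) = 0.

0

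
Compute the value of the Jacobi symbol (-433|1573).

(-433|1573)
  = (433|1573)    [1573 ≡ 1 mod 4 ⇒ (-1|1573) = +1]
  = (1573|433)    [QR: 433 ≡ 1 mod 4, sign kept]
  = (274|433)    [1573 ≡ 274 mod 433]
  = (137|433)    [433 ≡ 1 mod 8 ⇒ (2|433) = +1]
  = (433|137)    [QR: 137 ≡ 1 mod 4, sign kept]
  = (22|137)    [433 ≡ 22 mod 137]
  = (11|137)    [137 ≡ 1 mod 8 ⇒ (2|137) = +1]
  = (137|11)    [QR: 137 ≡ 1 mod 4, sign kept]
  = (5|11)    [137 ≡ 5 mod 11]
  = (11|5)    [QR: 5 ≡ 1 mod 4, sign kept]
  = (1|5)    [11 ≡ 1 mod 5]
  = 1    [(1|5) = 1]

1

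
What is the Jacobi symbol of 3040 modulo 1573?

-1

Reduce the numerator: 3040 ≡ 1467 (mod 1573), so (3040 / 1573) = (1467 / 1573).
1573 ≡ 1 (mod 4), so quadratic reciprocity gives (1467 / 1573) = (1573 / 1467). Reduce: 1573 ≡ 106 (mod 1467). Now have (106 / 1467).
Factor out 2: 106 = 2·53. Since 1467 ≡ 3 (mod 8), (2 / 1467) = -1. Now have -(53 / 1467).
53 ≡ 1 (mod 4), so quadratic reciprocity gives (53 / 1467) = (1467 / 53). Reduce: 1467 ≡ 36 (mod 53). Now have -(36 / 53).
Factor out 2: 36 = 2^2·9. Since 53 ≡ 5 (mod 8), (2 / 53) = -1, and (2 / 53)^2 = +1. Now have -(9 / 53).
9 ≡ 1 (mod 4), so quadratic reciprocity gives (9 / 53) = (53 / 9). Reduce: 53 ≡ 8 (mod 9). Now have -(8 / 9).
Factor out 2: 8 = 2^3. Since 9 ≡ 1 (mod 8), (2 / 9) = +1, and (2 / 9)^3 = +1. Now have -(1 / 9).
(1 / 9) = 1. Collecting the sign factors: -1.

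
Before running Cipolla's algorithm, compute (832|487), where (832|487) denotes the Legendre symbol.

-1

Reduce the numerator: 832 ≡ 345 (mod 487), so (832|487) = (345|487).
345 ≡ 1 (mod 4), so quadratic reciprocity gives (345|487) = (487|345). Reduce: 487 ≡ 142 (mod 345). Now have (142|345).
Factor out 2: 142 = 2·71. Since 345 ≡ 1 (mod 8), (2|345) = +1. Now have (71|345).
345 ≡ 1 (mod 4), so quadratic reciprocity gives (71|345) = (345|71). Reduce: 345 ≡ 61 (mod 71). Now have (61|71).
61 ≡ 1 (mod 4), so quadratic reciprocity gives (61|71) = (71|61). Reduce: 71 ≡ 10 (mod 61). Now have (10|61).
Factor out 2: 10 = 2·5. Since 61 ≡ 5 (mod 8), (2|61) = -1. Now have -(5|61).
5 ≡ 1 (mod 4), so quadratic reciprocity gives (5|61) = (61|5). Reduce: 61 ≡ 1 (mod 5). Now have -(1|5).
(1|5) = 1. Collecting the sign factors: -1.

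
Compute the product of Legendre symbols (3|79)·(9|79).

By multiplicativity, (3·9|79) = (3|79)·(9|79).
First factor (3|79):
Both 3 ≡ 3 and 79 ≡ 3 (mod 4), so reciprocity gives (3|79) = -(79|3). Reduce: 79 ≡ 1 (mod 3). Now have -(1|3).
(1|3) = 1. Collecting the sign factors: -1.
Second factor (9|79):
9 ≡ 1 (mod 4), so quadratic reciprocity gives (9|79) = (79|9). Reduce: 79 ≡ 7 (mod 9). Now have (7|9).
9 ≡ 1 (mod 4), so quadratic reciprocity gives (7|9) = (9|7). Reduce: 9 ≡ 2 (mod 7). Now have (2|7).
Factor out 2: 2 = 2. Since 7 ≡ 7 (mod 8), (2|7) = +1. Now have (1|7).
(1|7) = 1. Collecting the sign factors: 1.
Product: (-1)·(1) = -1.

-1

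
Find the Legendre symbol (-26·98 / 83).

1

By multiplicativity, (-26·98 / 83) = (-26 / 83)·(98 / 83).
First factor (-26 / 83):
Reduce the numerator: -26 ≡ 57 (mod 83), so (-26 / 83) = (57 / 83).
57 ≡ 1 (mod 4), so quadratic reciprocity gives (57 / 83) = (83 / 57). Reduce: 83 ≡ 26 (mod 57). Now have (26 / 57).
Factor out 2: 26 = 2·13. Since 57 ≡ 1 (mod 8), (2 / 57) = +1. Now have (13 / 57).
13 ≡ 1 (mod 4), so quadratic reciprocity gives (13 / 57) = (57 / 13). Reduce: 57 ≡ 5 (mod 13). Now have (5 / 13).
5 ≡ 1 (mod 4), so quadratic reciprocity gives (5 / 13) = (13 / 5). Reduce: 13 ≡ 3 (mod 5). Now have (3 / 5).
5 ≡ 1 (mod 4), so quadratic reciprocity gives (3 / 5) = (5 / 3). Reduce: 5 ≡ 2 (mod 3). Now have (2 / 3).
Factor out 2: 2 = 2. Since 3 ≡ 3 (mod 8), (2 / 3) = -1. Now have -(1 / 3).
(1 / 3) = 1. Collecting the sign factors: -1.
Second factor (98 / 83):
Reduce the numerator: 98 ≡ 15 (mod 83), so (98 / 83) = (15 / 83).
Both 15 ≡ 3 and 83 ≡ 3 (mod 4), so reciprocity gives (15 / 83) = -(83 / 15). Reduce: 83 ≡ 8 (mod 15). Now have -(8 / 15).
Factor out 2: 8 = 2^3. Since 15 ≡ 7 (mod 8), (2 / 15) = +1, and (2 / 15)^3 = +1. Now have -(1 / 15).
(1 / 15) = 1. Collecting the sign factors: -1.
Product: (-1)·(-1) = 1.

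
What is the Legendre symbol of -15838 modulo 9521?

(-15838/9521)
  = (15838/9521)    [9521 ≡ 1 mod 4 ⇒ (-1/9521) = +1]
  = (6317/9521)    [15838 ≡ 6317 mod 9521]
  = (9521/6317)    [QR: 6317 ≡ 1 mod 4, sign kept]
  = (3204/6317)    [9521 ≡ 3204 mod 6317]
  = (801/6317)    [6317 ≡ 5 mod 8 ⇒ (2/6317)^2 = +1]
  = (6317/801)    [QR: 801 ≡ 1 mod 4, sign kept]
  = (710/801)    [6317 ≡ 710 mod 801]
  = (355/801)    [801 ≡ 1 mod 8 ⇒ (2/801) = +1]
  = (801/355)    [QR: 801 ≡ 1 mod 4, sign kept]
  = (91/355)    [801 ≡ 91 mod 355]
  = -(355/91)    [QR: both ≡ 3 mod 4, sign flips]
  = -(82/91)    [355 ≡ 82 mod 91]
  = (41/91)    [91 ≡ 3 mod 8 ⇒ (2/91) = -1]
  = (91/41)    [QR: 41 ≡ 1 mod 4, sign kept]
  = (9/41)    [91 ≡ 9 mod 41]
  = (41/9)    [QR: 9 ≡ 1 mod 4, sign kept]
  = (5/9)    [41 ≡ 5 mod 9]
  = (9/5)    [QR: 5 ≡ 1 mod 4, sign kept]
  = (4/5)    [9 ≡ 4 mod 5]
  = (1/5)    [5 ≡ 5 mod 8 ⇒ (2/5)^2 = +1]
  = 1    [(1/5) = 1]

1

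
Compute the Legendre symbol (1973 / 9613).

(1973 / 9613)
  = (9613 / 1973)    [QR: 1973 ≡ 1 mod 4, sign kept]
  = (1721 / 1973)    [9613 ≡ 1721 mod 1973]
  = (1973 / 1721)    [QR: 1721 ≡ 1 mod 4, sign kept]
  = (252 / 1721)    [1973 ≡ 252 mod 1721]
  = (63 / 1721)    [1721 ≡ 1 mod 8 ⇒ (2 / 1721)^2 = +1]
  = (1721 / 63)    [QR: 1721 ≡ 1 mod 4, sign kept]
  = (20 / 63)    [1721 ≡ 20 mod 63]
  = (5 / 63)    [63 ≡ 7 mod 8 ⇒ (2 / 63)^2 = +1]
  = (63 / 5)    [QR: 5 ≡ 1 mod 4, sign kept]
  = (3 / 5)    [63 ≡ 3 mod 5]
  = (5 / 3)    [QR: 5 ≡ 1 mod 4, sign kept]
  = (2 / 3)    [5 ≡ 2 mod 3]
  = -(1 / 3)    [3 ≡ 3 mod 8 ⇒ (2 / 3) = -1]
  = -1    [(1 / 3) = 1]

-1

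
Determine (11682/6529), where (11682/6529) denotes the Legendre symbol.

1

(11682/6529)
  = (5153/6529)    [11682 ≡ 5153 mod 6529]
  = (6529/5153)    [QR: 5153 ≡ 1 mod 4, sign kept]
  = (1376/5153)    [6529 ≡ 1376 mod 5153]
  = (43/5153)    [5153 ≡ 1 mod 8 ⇒ (2/5153)^5 = +1]
  = (5153/43)    [QR: 5153 ≡ 1 mod 4, sign kept]
  = (36/43)    [5153 ≡ 36 mod 43]
  = (9/43)    [43 ≡ 3 mod 8 ⇒ (2/43)^2 = +1]
  = (43/9)    [QR: 9 ≡ 1 mod 4, sign kept]
  = (7/9)    [43 ≡ 7 mod 9]
  = (9/7)    [QR: 9 ≡ 1 mod 4, sign kept]
  = (2/7)    [9 ≡ 2 mod 7]
  = (1/7)    [7 ≡ 7 mod 8 ⇒ (2/7) = +1]
  = 1    [(1/7) = 1]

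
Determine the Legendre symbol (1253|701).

(1253|701)
  = (552|701)    [1253 ≡ 552 mod 701]
  = -(69|701)    [701 ≡ 5 mod 8 ⇒ (2|701)^3 = -1]
  = -(701|69)    [QR: 69 ≡ 1 mod 4, sign kept]
  = -(11|69)    [701 ≡ 11 mod 69]
  = -(69|11)    [QR: 69 ≡ 1 mod 4, sign kept]
  = -(3|11)    [69 ≡ 3 mod 11]
  = (11|3)    [QR: both ≡ 3 mod 4, sign flips]
  = (2|3)    [11 ≡ 2 mod 3]
  = -(1|3)    [3 ≡ 3 mod 8 ⇒ (2|3) = -1]
  = -1    [(1|3) = 1]

-1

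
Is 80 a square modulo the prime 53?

Reduce the numerator: 80 ≡ 27 (mod 53), so (80/53) = (27/53).
53 ≡ 1 (mod 4), so quadratic reciprocity gives (27/53) = (53/27). Reduce: 53 ≡ 26 (mod 27). Now have (26/27).
Factor out 2: 26 = 2·13. Since 27 ≡ 3 (mod 8), (2/27) = -1. Now have -(13/27).
13 ≡ 1 (mod 4), so quadratic reciprocity gives (13/27) = (27/13). Reduce: 27 ≡ 1 (mod 13). Now have -(1/13).
(1/13) = 1. Collecting the sign factors: -1.
The Legendre symbol is -1, so x^2 ≡ 80 (mod 53) has no solution.

no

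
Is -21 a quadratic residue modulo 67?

no

Pull out -1: (-21/67) = (-1/67)·(21/67). Since 67 ≡ 3 (mod 4), (-1/67) = -1. Now have -(21/67).
21 ≡ 1 (mod 4), so quadratic reciprocity gives (21/67) = (67/21). Reduce: 67 ≡ 4 (mod 21). Now have -(4/21).
Factor out 2: 4 = 2^2. Since 21 ≡ 5 (mod 8), (2/21) = -1, and (2/21)^2 = +1. Now have -(1/21).
(1/21) = 1. Collecting the sign factors: -1.
(-21/67) = -1, and 67 is prime, so -21 is not a quadratic residue mod 67.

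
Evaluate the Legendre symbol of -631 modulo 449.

-1

Reduce the numerator: -631 ≡ 267 (mod 449), so (-631/449) = (267/449).
449 ≡ 1 (mod 4), so quadratic reciprocity gives (267/449) = (449/267). Reduce: 449 ≡ 182 (mod 267). Now have (182/267).
Factor out 2: 182 = 2·91. Since 267 ≡ 3 (mod 8), (2/267) = -1. Now have -(91/267).
Both 91 ≡ 3 and 267 ≡ 3 (mod 4), so reciprocity gives (91/267) = -(267/91). Reduce: 267 ≡ 85 (mod 91). Now have (85/91).
85 ≡ 1 (mod 4), so quadratic reciprocity gives (85/91) = (91/85). Reduce: 91 ≡ 6 (mod 85). Now have (6/85).
Factor out 2: 6 = 2·3. Since 85 ≡ 5 (mod 8), (2/85) = -1. Now have -(3/85).
85 ≡ 1 (mod 4), so quadratic reciprocity gives (3/85) = (85/3). Reduce: 85 ≡ 1 (mod 3). Now have -(1/3).
(1/3) = 1. Collecting the sign factors: -1.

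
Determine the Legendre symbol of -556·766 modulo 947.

-1

By multiplicativity, (-556·766/947) = (-556/947)·(766/947).
First factor (-556/947):
(-556/947)
  = (391/947)    [-556 ≡ 391 mod 947]
  = -(947/391)    [QR: both ≡ 3 mod 4, sign flips]
  = -(165/391)    [947 ≡ 165 mod 391]
  = -(391/165)    [QR: 165 ≡ 1 mod 4, sign kept]
  = -(61/165)    [391 ≡ 61 mod 165]
  = -(165/61)    [QR: 61 ≡ 1 mod 4, sign kept]
  = -(43/61)    [165 ≡ 43 mod 61]
  = -(61/43)    [QR: 61 ≡ 1 mod 4, sign kept]
  = -(18/43)    [61 ≡ 18 mod 43]
  = (9/43)    [43 ≡ 3 mod 8 ⇒ (2/43) = -1]
  = (43/9)    [QR: 9 ≡ 1 mod 4, sign kept]
  = (7/9)    [43 ≡ 7 mod 9]
  = (9/7)    [QR: 9 ≡ 1 mod 4, sign kept]
  = (2/7)    [9 ≡ 2 mod 7]
  = (1/7)    [7 ≡ 7 mod 8 ⇒ (2/7) = +1]
  = 1    [(1/7) = 1]
Second factor (766/947):
(766/947)
  = -(383/947)    [947 ≡ 3 mod 8 ⇒ (2/947) = -1]
  = (947/383)    [QR: both ≡ 3 mod 4, sign flips]
  = (181/383)    [947 ≡ 181 mod 383]
  = (383/181)    [QR: 181 ≡ 1 mod 4, sign kept]
  = (21/181)    [383 ≡ 21 mod 181]
  = (181/21)    [QR: 21 ≡ 1 mod 4, sign kept]
  = (13/21)    [181 ≡ 13 mod 21]
  = (21/13)    [QR: 13 ≡ 1 mod 4, sign kept]
  = (8/13)    [21 ≡ 8 mod 13]
  = -(1/13)    [13 ≡ 5 mod 8 ⇒ (2/13)^3 = -1]
  = -1    [(1/13) = 1]
Product: (1)·(-1) = -1.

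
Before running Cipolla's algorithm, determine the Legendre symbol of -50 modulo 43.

1

Pull out -1: (-50|43) = (-1|43)·(50|43). Since 43 ≡ 3 (mod 4), (-1|43) = -1. Now have -(50|43).
Reduce the numerator: 50 ≡ 7 (mod 43), so (50|43) = (7|43).
Both 7 ≡ 3 and 43 ≡ 3 (mod 4), so reciprocity gives (7|43) = -(43|7). Reduce: 43 ≡ 1 (mod 7). Now have (1|7).
(1|7) = 1. Collecting the sign factors: 1.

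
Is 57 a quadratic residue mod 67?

no

(57/67)
  = (67/57)    [QR: 57 ≡ 1 mod 4, sign kept]
  = (10/57)    [67 ≡ 10 mod 57]
  = (5/57)    [57 ≡ 1 mod 8 ⇒ (2/57) = +1]
  = (57/5)    [QR: 5 ≡ 1 mod 4, sign kept]
  = (2/5)    [57 ≡ 2 mod 5]
  = -(1/5)    [5 ≡ 5 mod 8 ⇒ (2/5) = -1]
  = -1    [(1/5) = 1]
The Legendre symbol is -1, so x^2 ≡ 57 (mod 67) has no solution.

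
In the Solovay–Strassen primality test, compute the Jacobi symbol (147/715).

-1

Both 147 ≡ 3 and 715 ≡ 3 (mod 4), so reciprocity gives (147/715) = -(715/147). Reduce: 715 ≡ 127 (mod 147). Now have -(127/147).
Both 127 ≡ 3 and 147 ≡ 3 (mod 4), so reciprocity gives (127/147) = -(147/127). Reduce: 147 ≡ 20 (mod 127). Now have (20/127).
Factor out 2: 20 = 2^2·5. Since 127 ≡ 7 (mod 8), (2/127) = +1, and (2/127)^2 = +1. Now have (5/127).
5 ≡ 1 (mod 4), so quadratic reciprocity gives (5/127) = (127/5). Reduce: 127 ≡ 2 (mod 5). Now have (2/5).
Factor out 2: 2 = 2. Since 5 ≡ 5 (mod 8), (2/5) = -1. Now have -(1/5).
(1/5) = 1. Collecting the sign factors: -1.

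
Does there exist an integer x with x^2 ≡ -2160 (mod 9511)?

Pull out -1: (-2160|9511) = (-1|9511)·(2160|9511). Since 9511 ≡ 3 (mod 4), (-1|9511) = -1. Now have -(2160|9511).
Factor out 2: 2160 = 2^4·135. Since 9511 ≡ 7 (mod 8), (2|9511) = +1, and (2|9511)^4 = +1. Now have -(135|9511).
Both 135 ≡ 3 and 9511 ≡ 3 (mod 4), so reciprocity gives (135|9511) = -(9511|135). Reduce: 9511 ≡ 61 (mod 135). Now have (61|135).
61 ≡ 1 (mod 4), so quadratic reciprocity gives (61|135) = (135|61). Reduce: 135 ≡ 13 (mod 61). Now have (13|61).
13 ≡ 1 (mod 4), so quadratic reciprocity gives (13|61) = (61|13). Reduce: 61 ≡ 9 (mod 13). Now have (9|13).
9 ≡ 1 (mod 4), so quadratic reciprocity gives (9|13) = (13|9). Reduce: 13 ≡ 4 (mod 9). Now have (4|9).
Factor out 2: 4 = 2^2. Since 9 ≡ 1 (mod 8), (2|9) = +1, and (2|9)^2 = +1. Now have (1|9).
(1|9) = 1. Collecting the sign factors: 1.
The Legendre symbol is 1, so x^2 ≡ -2160 (mod 9511) has solution.

yes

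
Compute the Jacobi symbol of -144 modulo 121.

Reduce the numerator: -144 ≡ 98 (mod 121), so (-144|121) = (98|121).
Factor out 2: 98 = 2·49. Since 121 ≡ 1 (mod 8), (2|121) = +1. Now have (49|121).
49 ≡ 1 (mod 4), so quadratic reciprocity gives (49|121) = (121|49). Reduce: 121 ≡ 23 (mod 49). Now have (23|49).
49 ≡ 1 (mod 4), so quadratic reciprocity gives (23|49) = (49|23). Reduce: 49 ≡ 3 (mod 23). Now have (3|23).
Both 3 ≡ 3 and 23 ≡ 3 (mod 4), so reciprocity gives (3|23) = -(23|3). Reduce: 23 ≡ 2 (mod 3). Now have -(2|3).
Factor out 2: 2 = 2. Since 3 ≡ 3 (mod 8), (2|3) = -1. Now have (1|3).
(1|3) = 1. Collecting the sign factors: 1.

1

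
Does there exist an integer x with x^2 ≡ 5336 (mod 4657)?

yes

Reduce the numerator: 5336 ≡ 679 (mod 4657), so (5336|4657) = (679|4657).
4657 ≡ 1 (mod 4), so quadratic reciprocity gives (679|4657) = (4657|679). Reduce: 4657 ≡ 583 (mod 679). Now have (583|679).
Both 583 ≡ 3 and 679 ≡ 3 (mod 4), so reciprocity gives (583|679) = -(679|583). Reduce: 679 ≡ 96 (mod 583). Now have -(96|583).
Factor out 2: 96 = 2^5·3. Since 583 ≡ 7 (mod 8), (2|583) = +1, and (2|583)^5 = +1. Now have -(3|583).
Both 3 ≡ 3 and 583 ≡ 3 (mod 4), so reciprocity gives (3|583) = -(583|3). Reduce: 583 ≡ 1 (mod 3). Now have (1|3).
(1|3) = 1. Collecting the sign factors: 1.
(5336|4657) = 1, and 4657 is prime, so 5336 is a quadratic residue mod 4657.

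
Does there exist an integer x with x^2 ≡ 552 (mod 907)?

yes

Factor out 2: 552 = 2^3·69. Since 907 ≡ 3 (mod 8), (2/907) = -1, and (2/907)^3 = -1. Now have -(69/907).
69 ≡ 1 (mod 4), so quadratic reciprocity gives (69/907) = (907/69). Reduce: 907 ≡ 10 (mod 69). Now have -(10/69).
Factor out 2: 10 = 2·5. Since 69 ≡ 5 (mod 8), (2/69) = -1. Now have (5/69).
5 ≡ 1 (mod 4), so quadratic reciprocity gives (5/69) = (69/5). Reduce: 69 ≡ 4 (mod 5). Now have (4/5).
Factor out 2: 4 = 2^2. Since 5 ≡ 5 (mod 8), (2/5) = -1, and (2/5)^2 = +1. Now have (1/5).
(1/5) = 1. Collecting the sign factors: 1.
The Legendre symbol is 1, so x^2 ≡ 552 (mod 907) has solution.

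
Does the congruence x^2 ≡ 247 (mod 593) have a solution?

593 ≡ 1 (mod 4), so quadratic reciprocity gives (247|593) = (593|247). Reduce: 593 ≡ 99 (mod 247). Now have (99|247).
Both 99 ≡ 3 and 247 ≡ 3 (mod 4), so reciprocity gives (99|247) = -(247|99). Reduce: 247 ≡ 49 (mod 99). Now have -(49|99).
49 ≡ 1 (mod 4), so quadratic reciprocity gives (49|99) = (99|49). Reduce: 99 ≡ 1 (mod 49). Now have -(1|49).
(1|49) = 1. Collecting the sign factors: -1.
(247|593) = -1, and 593 is prime, so 247 is not a quadratic residue mod 593.

no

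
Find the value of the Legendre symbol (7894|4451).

(7894|4451)
  = (3443|4451)    [7894 ≡ 3443 mod 4451]
  = -(4451|3443)    [QR: both ≡ 3 mod 4, sign flips]
  = -(1008|3443)    [4451 ≡ 1008 mod 3443]
  = -(63|3443)    [3443 ≡ 3 mod 8 ⇒ (2|3443)^4 = +1]
  = (3443|63)    [QR: both ≡ 3 mod 4, sign flips]
  = (41|63)    [3443 ≡ 41 mod 63]
  = (63|41)    [QR: 41 ≡ 1 mod 4, sign kept]
  = (22|41)    [63 ≡ 22 mod 41]
  = (11|41)    [41 ≡ 1 mod 8 ⇒ (2|41) = +1]
  = (41|11)    [QR: 41 ≡ 1 mod 4, sign kept]
  = (8|11)    [41 ≡ 8 mod 11]
  = -(1|11)    [11 ≡ 3 mod 8 ⇒ (2|11)^3 = -1]
  = -1    [(1|11) = 1]

-1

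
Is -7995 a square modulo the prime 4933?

no

(-7995/4933)
  = (1871/4933)    [-7995 ≡ 1871 mod 4933]
  = (4933/1871)    [QR: 4933 ≡ 1 mod 4, sign kept]
  = (1191/1871)    [4933 ≡ 1191 mod 1871]
  = -(1871/1191)    [QR: both ≡ 3 mod 4, sign flips]
  = -(680/1191)    [1871 ≡ 680 mod 1191]
  = -(85/1191)    [1191 ≡ 7 mod 8 ⇒ (2/1191)^3 = +1]
  = -(1191/85)    [QR: 85 ≡ 1 mod 4, sign kept]
  = -(1/85)    [1191 ≡ 1 mod 85]
  = -1    [(1/85) = 1]
The Legendre symbol is -1, so x^2 ≡ -7995 (mod 4933) has no solution.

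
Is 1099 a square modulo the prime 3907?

Both 1099 ≡ 3 and 3907 ≡ 3 (mod 4), so reciprocity gives (1099/3907) = -(3907/1099). Reduce: 3907 ≡ 610 (mod 1099). Now have -(610/1099).
Factor out 2: 610 = 2·305. Since 1099 ≡ 3 (mod 8), (2/1099) = -1. Now have (305/1099).
305 ≡ 1 (mod 4), so quadratic reciprocity gives (305/1099) = (1099/305). Reduce: 1099 ≡ 184 (mod 305). Now have (184/305).
Factor out 2: 184 = 2^3·23. Since 305 ≡ 1 (mod 8), (2/305) = +1, and (2/305)^3 = +1. Now have (23/305).
305 ≡ 1 (mod 4), so quadratic reciprocity gives (23/305) = (305/23). Reduce: 305 ≡ 6 (mod 23). Now have (6/23).
Factor out 2: 6 = 2·3. Since 23 ≡ 7 (mod 8), (2/23) = +1. Now have (3/23).
Both 3 ≡ 3 and 23 ≡ 3 (mod 4), so reciprocity gives (3/23) = -(23/3). Reduce: 23 ≡ 2 (mod 3). Now have -(2/3).
Factor out 2: 2 = 2. Since 3 ≡ 3 (mod 8), (2/3) = -1. Now have (1/3).
(1/3) = 1. Collecting the sign factors: 1.
(1099/3907) = 1, and 3907 is prime, so 1099 is a quadratic residue mod 3907.

yes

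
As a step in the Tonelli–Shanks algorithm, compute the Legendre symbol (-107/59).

-1

(-107/59)
  = -(107/59)    [59 ≡ 3 mod 4 ⇒ (-1/59) = -1]
  = -(48/59)    [107 ≡ 48 mod 59]
  = -(3/59)    [59 ≡ 3 mod 8 ⇒ (2/59)^4 = +1]
  = (59/3)    [QR: both ≡ 3 mod 4, sign flips]
  = (2/3)    [59 ≡ 2 mod 3]
  = -(1/3)    [3 ≡ 3 mod 8 ⇒ (2/3) = -1]
  = -1    [(1/3) = 1]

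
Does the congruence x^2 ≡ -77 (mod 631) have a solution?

Pull out -1: (-77|631) = (-1|631)·(77|631). Since 631 ≡ 3 (mod 4), (-1|631) = -1. Now have -(77|631).
77 ≡ 1 (mod 4), so quadratic reciprocity gives (77|631) = (631|77). Reduce: 631 ≡ 15 (mod 77). Now have -(15|77).
77 ≡ 1 (mod 4), so quadratic reciprocity gives (15|77) = (77|15). Reduce: 77 ≡ 2 (mod 15). Now have -(2|15).
Factor out 2: 2 = 2. Since 15 ≡ 7 (mod 8), (2|15) = +1. Now have -(1|15).
(1|15) = 1. Collecting the sign factors: -1.
The Legendre symbol is -1, so x^2 ≡ -77 (mod 631) has no solution.

no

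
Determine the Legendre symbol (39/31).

Reduce the numerator: 39 ≡ 8 (mod 31), so (39/31) = (8/31).
Factor out 2: 8 = 2^3. Since 31 ≡ 7 (mod 8), (2/31) = +1, and (2/31)^3 = +1. Now have (1/31).
(1/31) = 1. Collecting the sign factors: 1.

1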